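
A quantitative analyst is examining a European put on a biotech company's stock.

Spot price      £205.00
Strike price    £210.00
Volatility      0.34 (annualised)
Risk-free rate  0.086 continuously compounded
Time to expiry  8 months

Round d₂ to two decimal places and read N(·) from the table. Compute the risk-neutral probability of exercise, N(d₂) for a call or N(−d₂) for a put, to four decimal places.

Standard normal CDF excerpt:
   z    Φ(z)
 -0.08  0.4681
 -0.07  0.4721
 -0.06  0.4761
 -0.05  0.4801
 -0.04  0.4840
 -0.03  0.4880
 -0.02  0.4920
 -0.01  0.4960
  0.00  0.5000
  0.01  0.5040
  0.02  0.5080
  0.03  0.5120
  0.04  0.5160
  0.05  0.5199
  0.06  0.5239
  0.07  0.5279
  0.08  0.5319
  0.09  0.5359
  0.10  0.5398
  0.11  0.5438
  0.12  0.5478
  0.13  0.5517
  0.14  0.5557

0.5080

T = 0.6667;  σ√T = 0.2776
d₁ = [ln(205/210) + (0.086 + 0.34²/2)·0.6667] / 0.2776 = [-0.0241 + 0.0959] / 0.2776 = 0.2585 ≈ 0.26
d₂ = d₁ − σ√T = 0.2585 − 0.2776 = -0.0191 ≈ -0.02
Pr(exercise) under Q = N(−d₂) = N(0.02) = 0.5080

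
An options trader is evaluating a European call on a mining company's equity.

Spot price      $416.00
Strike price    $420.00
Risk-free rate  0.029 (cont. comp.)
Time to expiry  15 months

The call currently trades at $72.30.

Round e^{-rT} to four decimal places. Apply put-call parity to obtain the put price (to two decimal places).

$61.35

exp(−rT) = exp(−0.029·1.25) = 0.9644
Put-call parity: C − P = S − K·e^(−rT) = 416 − 420·0.9644 = 416 − 405.0480 = 10.9520
P = C − (C − P) = 72.30 − (10.9520) = 61.3480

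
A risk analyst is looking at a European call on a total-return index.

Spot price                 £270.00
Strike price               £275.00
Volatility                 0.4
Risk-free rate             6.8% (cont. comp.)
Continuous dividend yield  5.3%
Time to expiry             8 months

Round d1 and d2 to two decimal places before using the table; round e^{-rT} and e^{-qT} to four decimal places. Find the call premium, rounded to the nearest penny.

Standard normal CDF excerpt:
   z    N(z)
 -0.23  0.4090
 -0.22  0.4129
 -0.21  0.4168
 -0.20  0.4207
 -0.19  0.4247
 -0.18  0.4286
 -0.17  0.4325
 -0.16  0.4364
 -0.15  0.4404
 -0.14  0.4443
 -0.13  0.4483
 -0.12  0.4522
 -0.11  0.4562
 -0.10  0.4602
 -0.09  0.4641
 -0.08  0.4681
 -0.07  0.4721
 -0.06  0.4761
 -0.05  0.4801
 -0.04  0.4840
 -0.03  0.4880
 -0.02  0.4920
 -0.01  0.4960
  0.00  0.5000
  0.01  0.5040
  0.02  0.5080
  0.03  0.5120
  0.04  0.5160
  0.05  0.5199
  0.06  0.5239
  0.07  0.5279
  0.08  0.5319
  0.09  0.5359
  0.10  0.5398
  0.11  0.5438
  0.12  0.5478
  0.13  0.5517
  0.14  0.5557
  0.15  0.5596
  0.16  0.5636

σ√T = 0.4·√0.6667 = 0.3266
d₁ = [ln(270/275) + (0.068 − 0.053 + ½·0.4²)·0.6667] / (σ√T) = (-0.0183 + 0.0633) / 0.3266 = 0.1377 ≈ 0.14
d₂ = 0.1377 − 0.3266 = -0.1889 ≈ -0.19
exp(−qT) = exp(−0.053·0.6667) = 0.9653;  exp(−rT) = exp(−0.068·0.6667) = 0.9557
N(d₁) = N(0.14) = 0.5557;  N(d₂) = N(-0.19) = 0.4247
C = 270·0.9653·0.5557 − 275·0.9557·0.4247 = 144.8326 − 111.6186 = 33.2141

£33.21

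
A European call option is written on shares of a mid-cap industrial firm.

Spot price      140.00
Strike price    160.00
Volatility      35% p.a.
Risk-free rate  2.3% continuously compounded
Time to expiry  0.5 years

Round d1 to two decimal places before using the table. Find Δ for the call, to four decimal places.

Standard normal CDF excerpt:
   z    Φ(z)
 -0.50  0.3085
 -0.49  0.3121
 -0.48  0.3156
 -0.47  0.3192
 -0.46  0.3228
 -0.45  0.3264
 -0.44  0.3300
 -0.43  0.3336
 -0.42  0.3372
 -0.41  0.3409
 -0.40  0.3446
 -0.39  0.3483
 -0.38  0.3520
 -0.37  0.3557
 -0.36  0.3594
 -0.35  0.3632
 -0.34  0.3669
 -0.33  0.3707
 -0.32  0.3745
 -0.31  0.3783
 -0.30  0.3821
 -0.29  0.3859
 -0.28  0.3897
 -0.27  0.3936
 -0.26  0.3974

σ√T = 0.35 × 0.7071 = 0.2475
d₁ = [ln(140/160) + (0.023 + 0.35²/2)·0.5] / 0.2475 = [-0.1335 + 0.0421] / 0.2475 = -0.3693 → -0.37
N(d₁) = N(-0.37) = 0.3557
Δ_call = N(d₁) = 0.3557

0.3557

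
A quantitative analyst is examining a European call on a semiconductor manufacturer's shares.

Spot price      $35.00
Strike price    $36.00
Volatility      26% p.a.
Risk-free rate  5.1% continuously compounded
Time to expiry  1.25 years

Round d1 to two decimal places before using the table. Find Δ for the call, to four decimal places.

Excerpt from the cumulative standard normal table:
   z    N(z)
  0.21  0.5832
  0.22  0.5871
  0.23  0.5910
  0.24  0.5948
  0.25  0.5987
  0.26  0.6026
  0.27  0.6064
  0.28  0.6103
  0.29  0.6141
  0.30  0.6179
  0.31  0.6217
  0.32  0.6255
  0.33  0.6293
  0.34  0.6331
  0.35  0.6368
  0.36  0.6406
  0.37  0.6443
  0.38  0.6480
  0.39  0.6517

0.6064

σ√T = 0.26 × 1.1180 = 0.2907
d₁ = [ln(35/36) + (0.051 + ½·0.26²)·1.25] / (σ√T) = (-0.0282 + 0.1060) / 0.2907 = 0.2677 which rounds to 0.27
N(d₁) = N(0.27) = 0.6064
Δ_call = N(d₁) = 0.6064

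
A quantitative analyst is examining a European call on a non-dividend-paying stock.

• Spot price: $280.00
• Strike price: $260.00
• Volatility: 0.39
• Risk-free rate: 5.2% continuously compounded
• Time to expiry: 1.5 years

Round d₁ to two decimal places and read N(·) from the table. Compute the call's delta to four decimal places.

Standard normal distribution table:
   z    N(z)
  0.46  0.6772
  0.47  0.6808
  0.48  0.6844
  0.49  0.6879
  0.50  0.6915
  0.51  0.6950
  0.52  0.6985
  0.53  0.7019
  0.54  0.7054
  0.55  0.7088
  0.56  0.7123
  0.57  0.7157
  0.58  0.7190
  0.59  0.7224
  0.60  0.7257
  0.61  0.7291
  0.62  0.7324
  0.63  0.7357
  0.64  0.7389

σ√T = 0.39 × 1.2247 = 0.4777
d₁ = [ln(280/260) + (0.052 + 0.39²/2)·1.5] / 0.4777 = [0.0741 + 0.1921] / 0.4777 = 0.5573 → 0.56
N(d₁) = N(0.56) = 0.7123
Δ_call = N(d₁) = 0.7123

0.7123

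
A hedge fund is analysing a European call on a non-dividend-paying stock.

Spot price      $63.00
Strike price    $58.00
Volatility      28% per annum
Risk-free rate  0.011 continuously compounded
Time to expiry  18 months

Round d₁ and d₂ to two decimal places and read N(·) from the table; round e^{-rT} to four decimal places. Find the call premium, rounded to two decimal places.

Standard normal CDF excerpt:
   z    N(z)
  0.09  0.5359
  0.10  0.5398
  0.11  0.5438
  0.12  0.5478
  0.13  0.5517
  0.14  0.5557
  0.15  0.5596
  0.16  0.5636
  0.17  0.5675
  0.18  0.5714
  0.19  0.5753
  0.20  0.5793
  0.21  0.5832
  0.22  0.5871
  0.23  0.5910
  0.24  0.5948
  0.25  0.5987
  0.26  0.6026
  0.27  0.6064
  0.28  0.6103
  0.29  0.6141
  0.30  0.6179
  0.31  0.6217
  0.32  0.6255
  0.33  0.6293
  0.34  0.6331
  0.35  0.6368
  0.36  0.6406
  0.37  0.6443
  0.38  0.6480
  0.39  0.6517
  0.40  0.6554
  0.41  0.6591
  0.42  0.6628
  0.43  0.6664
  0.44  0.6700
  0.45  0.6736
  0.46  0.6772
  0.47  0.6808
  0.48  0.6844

σ√T = 0.28·√1.5 = 0.3429
ln(S/K) + (r + σ²/2)T = ln(63/58) + (0.011 + 0.28²/2)·1.5 = 0.0827 + 0.0753 = 0.1580
d₁ = 0.1580 / 0.3429 = 0.4607 ≈ 0.46
d₂ = d₁ − σ√T = 0.4607 − 0.3429 = 0.1178 ≈ 0.12
exp(−rT) = exp(−0.011·1.5) = 0.9836
N(d₁) = N(0.46) = 0.6772;  N(d₂) = N(0.12) = 0.5478
C = 63·0.6772 − 58·0.9836·0.5478 = 42.6636 − 31.2513 = 11.4123

$11.41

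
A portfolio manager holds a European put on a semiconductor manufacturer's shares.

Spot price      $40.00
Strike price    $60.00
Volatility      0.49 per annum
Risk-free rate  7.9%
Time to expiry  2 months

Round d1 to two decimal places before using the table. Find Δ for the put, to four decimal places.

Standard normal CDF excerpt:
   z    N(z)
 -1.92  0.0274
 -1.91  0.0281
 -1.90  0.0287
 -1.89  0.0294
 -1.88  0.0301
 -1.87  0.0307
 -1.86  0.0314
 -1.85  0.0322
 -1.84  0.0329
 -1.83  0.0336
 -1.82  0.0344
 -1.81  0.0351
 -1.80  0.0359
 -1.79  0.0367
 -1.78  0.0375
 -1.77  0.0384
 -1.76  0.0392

-0.9686

T = 0.1667;  σ√T = 0.2000
d₁ = [ln(40/60) + (0.079 + 0.49²/2)·0.1667] / 0.2000 = [-0.4055 + 0.0332] / 0.2000 = -1.8611 ⇒ -1.86
N(d₁) = N(-1.86) = 0.0314
Δ_put = N(d₁) − 1 = 0.0314 − 1 = -0.9686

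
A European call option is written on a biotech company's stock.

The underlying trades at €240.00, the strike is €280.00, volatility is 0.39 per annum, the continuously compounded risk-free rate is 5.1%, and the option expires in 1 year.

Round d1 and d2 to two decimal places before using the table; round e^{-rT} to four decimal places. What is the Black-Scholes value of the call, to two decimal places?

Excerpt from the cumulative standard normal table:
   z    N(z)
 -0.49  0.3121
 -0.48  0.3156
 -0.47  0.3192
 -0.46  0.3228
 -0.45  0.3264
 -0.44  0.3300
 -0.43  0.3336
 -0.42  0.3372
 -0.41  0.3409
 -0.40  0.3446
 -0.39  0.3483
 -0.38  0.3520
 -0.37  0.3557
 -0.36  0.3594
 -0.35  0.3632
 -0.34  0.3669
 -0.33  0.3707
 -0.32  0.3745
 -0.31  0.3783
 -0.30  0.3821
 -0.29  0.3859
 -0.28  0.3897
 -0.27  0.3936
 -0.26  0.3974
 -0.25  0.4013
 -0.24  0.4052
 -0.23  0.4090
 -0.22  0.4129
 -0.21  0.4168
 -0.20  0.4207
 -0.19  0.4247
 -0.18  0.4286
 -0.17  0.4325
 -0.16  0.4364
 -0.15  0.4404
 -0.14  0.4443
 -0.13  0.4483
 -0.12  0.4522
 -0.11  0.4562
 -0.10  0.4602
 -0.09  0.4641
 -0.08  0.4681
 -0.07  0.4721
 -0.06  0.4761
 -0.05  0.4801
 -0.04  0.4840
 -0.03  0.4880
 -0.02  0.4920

σ√T = 0.39 × 1.0000 = 0.3900
d₁ = [ln(240/280) + (0.051 + ½·0.39²)·1] / (σ√T) = (-0.1542 + 0.1270) / 0.3900 = -0.0695 ⇒ -0.07
d₂ = -0.0695 − 0.3900 = -0.4595 ⇒ -0.46
exp(−rT) = exp(−0.051·1) = 0.9503
C = 240·N(-0.07) − 280·0.9503·N(-0.46) = 240·0.4721 − 280·0.9503·0.3228 = 113.3040 − 85.8919 = 27.4121

€27.41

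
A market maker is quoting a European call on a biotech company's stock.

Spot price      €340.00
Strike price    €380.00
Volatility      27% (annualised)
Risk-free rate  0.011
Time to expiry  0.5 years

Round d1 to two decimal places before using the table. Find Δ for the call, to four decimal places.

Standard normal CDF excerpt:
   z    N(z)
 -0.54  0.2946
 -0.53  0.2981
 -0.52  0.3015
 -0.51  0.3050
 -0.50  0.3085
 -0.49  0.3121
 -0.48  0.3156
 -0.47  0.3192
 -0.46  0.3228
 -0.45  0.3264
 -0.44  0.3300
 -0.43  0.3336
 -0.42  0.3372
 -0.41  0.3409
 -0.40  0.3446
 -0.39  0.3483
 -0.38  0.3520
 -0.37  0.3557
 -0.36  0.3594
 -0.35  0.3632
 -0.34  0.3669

T = 0.5;  σ√T = 0.1909
d₁ = [ln(340/380) + (0.011 + 0.27²/2)·0.5] / 0.1909 = [-0.1112 + 0.0237] / 0.1909 = -0.4583 ⇒ -0.46
N(d₁) = N(-0.46) = 0.3228
Δ_call = N(d₁) = 0.3228

0.3228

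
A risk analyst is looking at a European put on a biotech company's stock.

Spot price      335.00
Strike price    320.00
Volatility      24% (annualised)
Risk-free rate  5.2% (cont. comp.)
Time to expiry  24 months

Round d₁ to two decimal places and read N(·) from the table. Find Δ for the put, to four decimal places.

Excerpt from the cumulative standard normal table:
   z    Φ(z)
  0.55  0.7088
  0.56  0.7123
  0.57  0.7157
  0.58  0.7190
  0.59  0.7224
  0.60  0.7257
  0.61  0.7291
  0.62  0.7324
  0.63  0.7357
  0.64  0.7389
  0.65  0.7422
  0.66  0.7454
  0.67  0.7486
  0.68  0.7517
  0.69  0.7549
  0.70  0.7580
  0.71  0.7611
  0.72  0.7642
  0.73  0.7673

T = 2;  σ√T = 0.3394
d₁ = [ln(335/320) + (0.052 + ½·0.24²)·2] / (σ√T) = (0.0458 + 0.1616) / 0.3394 = 0.6111 → 0.61
N(d₁) = N(0.61) = 0.7291
Δ_put = N(d₁) − 1 = 0.7291 − 1 = -0.2709

-0.2709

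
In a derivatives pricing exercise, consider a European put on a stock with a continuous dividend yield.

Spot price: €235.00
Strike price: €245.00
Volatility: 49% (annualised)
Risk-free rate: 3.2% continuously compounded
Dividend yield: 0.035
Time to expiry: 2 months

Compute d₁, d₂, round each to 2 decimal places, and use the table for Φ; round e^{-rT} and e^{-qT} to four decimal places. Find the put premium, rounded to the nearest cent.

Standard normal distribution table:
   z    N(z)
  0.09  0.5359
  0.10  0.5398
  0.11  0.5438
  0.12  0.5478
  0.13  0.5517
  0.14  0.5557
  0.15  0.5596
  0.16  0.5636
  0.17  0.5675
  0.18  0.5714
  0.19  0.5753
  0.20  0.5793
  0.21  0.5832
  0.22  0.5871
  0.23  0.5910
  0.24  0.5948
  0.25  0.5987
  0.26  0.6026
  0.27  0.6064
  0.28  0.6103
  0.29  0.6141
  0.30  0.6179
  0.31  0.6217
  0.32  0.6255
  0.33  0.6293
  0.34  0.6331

T = 0.1667;  σ√T = 0.2000
ln(S/K) + (r − q + σ²/2)T = ln(235/245) + (0.032 − 0.035 + 0.49²/2)·0.1667 = -0.0417 + 0.0195 = -0.0222
d₁ = -0.0222 / 0.2000 = -0.1108 ≈ -0.11
d₂ = d₁ − σ√T = -0.1108 − 0.2000 = -0.3108 ≈ -0.31
exp(−qT) = exp(−0.035·0.1667) = 0.9942;  exp(−rT) = exp(−0.032·0.1667) = 0.9947
P = 245·0.9947·N(0.31) − 235·0.9942·N(0.11) = 245·0.9947·0.6217 − 235·0.9942·0.5438 = 151.5092 − 127.0518 = 24.4574

€24.46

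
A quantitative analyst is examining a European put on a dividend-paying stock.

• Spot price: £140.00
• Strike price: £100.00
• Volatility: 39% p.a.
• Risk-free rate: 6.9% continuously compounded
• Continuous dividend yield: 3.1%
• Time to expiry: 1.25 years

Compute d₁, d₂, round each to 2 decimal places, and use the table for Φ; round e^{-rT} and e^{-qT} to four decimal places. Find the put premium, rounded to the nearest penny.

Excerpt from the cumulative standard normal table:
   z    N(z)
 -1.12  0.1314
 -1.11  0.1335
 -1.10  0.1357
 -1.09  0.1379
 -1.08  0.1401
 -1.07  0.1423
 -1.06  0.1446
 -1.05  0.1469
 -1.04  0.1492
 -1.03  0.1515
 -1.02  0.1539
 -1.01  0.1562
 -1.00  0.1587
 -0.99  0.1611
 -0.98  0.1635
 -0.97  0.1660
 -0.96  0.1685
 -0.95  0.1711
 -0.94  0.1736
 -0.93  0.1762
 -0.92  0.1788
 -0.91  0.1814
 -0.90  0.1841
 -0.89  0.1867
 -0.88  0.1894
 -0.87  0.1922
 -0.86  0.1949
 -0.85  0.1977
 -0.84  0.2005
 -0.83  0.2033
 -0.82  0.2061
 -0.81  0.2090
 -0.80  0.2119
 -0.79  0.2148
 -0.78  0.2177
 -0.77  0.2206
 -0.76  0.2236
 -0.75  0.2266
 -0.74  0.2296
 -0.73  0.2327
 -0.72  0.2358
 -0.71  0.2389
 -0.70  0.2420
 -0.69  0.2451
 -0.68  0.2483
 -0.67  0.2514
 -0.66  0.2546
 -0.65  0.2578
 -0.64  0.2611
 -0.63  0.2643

σ√T = 0.39 × 1.1180 = 0.4360
d₁ = [ln(140/100) + (0.069 − 0.031 + ½·0.39²)·1.25] / (σ√T) = (0.3365 + 0.1426) / 0.4360 = 1.0986 → 1.10
d₂ = 1.0986 − 0.4360 = 0.6626 → 0.66
exp(−qT) = exp(−0.031·1.25) = 0.9620;  exp(−rT) = exp(−0.069·1.25) = 0.9174
N(−d₂) = N(-0.66) = 0.2546;  N(−d₁) = N(-1.10) = 0.1357
P = 100·0.9174·0.2546 − 140·0.9620·0.1357 = 23.3570 − 18.2761 = 5.0809

£5.08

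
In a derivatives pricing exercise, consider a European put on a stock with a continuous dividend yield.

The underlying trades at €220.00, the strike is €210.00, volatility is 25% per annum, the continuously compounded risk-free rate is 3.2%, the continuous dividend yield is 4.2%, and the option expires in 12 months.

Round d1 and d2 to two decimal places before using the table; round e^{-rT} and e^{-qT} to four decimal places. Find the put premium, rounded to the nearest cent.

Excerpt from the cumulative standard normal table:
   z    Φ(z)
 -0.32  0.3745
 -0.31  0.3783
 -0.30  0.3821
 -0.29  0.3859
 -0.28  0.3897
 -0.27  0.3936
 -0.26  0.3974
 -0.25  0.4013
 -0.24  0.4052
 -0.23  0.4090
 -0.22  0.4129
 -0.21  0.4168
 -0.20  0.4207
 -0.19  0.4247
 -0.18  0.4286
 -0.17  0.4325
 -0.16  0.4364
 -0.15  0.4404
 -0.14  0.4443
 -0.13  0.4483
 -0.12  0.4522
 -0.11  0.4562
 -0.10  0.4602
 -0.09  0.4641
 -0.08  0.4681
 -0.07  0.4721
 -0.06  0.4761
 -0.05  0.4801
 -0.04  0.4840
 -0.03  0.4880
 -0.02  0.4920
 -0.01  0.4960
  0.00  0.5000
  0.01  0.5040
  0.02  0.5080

σ√T = 0.25·√1 = 0.2500
d₁ = [ln(220/210) + (0.032 − 0.042 + 0.25²/2)·1] / 0.2500 = [0.0465 + 0.0212] / 0.2500 = 0.2711 ⇒ 0.27
d₂ = d₁ − σ√T = 0.2711 − 0.2500 = 0.0211 ⇒ 0.02
exp(−qT) = exp(−0.042·1) = 0.9589;  exp(−rT) = exp(−0.032·1) = 0.9685
N(−d₂) = N(-0.02) = 0.4920;  N(−d₁) = N(-0.27) = 0.3936
P = 210·0.9685·0.4920 − 220·0.9589·0.3936 = 100.0654 − 83.0331 = 17.0324

€17.03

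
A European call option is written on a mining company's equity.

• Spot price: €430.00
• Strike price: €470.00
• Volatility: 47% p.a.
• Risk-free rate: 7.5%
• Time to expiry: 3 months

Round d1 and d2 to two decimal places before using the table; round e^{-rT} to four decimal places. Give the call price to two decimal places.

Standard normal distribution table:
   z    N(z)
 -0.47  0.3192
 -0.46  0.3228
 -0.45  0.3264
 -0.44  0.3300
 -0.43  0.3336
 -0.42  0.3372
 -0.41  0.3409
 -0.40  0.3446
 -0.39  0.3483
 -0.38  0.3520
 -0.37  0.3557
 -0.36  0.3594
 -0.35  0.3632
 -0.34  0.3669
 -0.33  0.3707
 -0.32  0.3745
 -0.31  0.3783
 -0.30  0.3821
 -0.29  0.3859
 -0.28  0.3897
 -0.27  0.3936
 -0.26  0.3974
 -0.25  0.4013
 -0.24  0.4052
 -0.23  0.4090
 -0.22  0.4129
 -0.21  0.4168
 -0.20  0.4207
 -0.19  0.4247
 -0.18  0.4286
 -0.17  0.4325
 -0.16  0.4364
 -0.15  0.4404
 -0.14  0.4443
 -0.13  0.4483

€28.76

σ√T = 0.47 × 0.5000 = 0.2350
ln(S/K) + (r + σ²/2)T = ln(430/470) + (0.075 + 0.47²/2)·0.25 = -0.0889 + 0.0464 = -0.0426
d₁ = -0.0426 / 0.2350 = -0.1812 → -0.18
d₂ = d₁ − σ√T = -0.1812 − 0.2350 = -0.4162 → -0.42
e^(−rT) = e^(−0.075·0.25) = 0.9814
N(d₁) = N(-0.18) = 0.4286;  N(d₂) = N(-0.42) = 0.3372
C = 430·0.4286 − 470·0.9814·0.3372 = 184.2980 − 155.5362 = 28.7618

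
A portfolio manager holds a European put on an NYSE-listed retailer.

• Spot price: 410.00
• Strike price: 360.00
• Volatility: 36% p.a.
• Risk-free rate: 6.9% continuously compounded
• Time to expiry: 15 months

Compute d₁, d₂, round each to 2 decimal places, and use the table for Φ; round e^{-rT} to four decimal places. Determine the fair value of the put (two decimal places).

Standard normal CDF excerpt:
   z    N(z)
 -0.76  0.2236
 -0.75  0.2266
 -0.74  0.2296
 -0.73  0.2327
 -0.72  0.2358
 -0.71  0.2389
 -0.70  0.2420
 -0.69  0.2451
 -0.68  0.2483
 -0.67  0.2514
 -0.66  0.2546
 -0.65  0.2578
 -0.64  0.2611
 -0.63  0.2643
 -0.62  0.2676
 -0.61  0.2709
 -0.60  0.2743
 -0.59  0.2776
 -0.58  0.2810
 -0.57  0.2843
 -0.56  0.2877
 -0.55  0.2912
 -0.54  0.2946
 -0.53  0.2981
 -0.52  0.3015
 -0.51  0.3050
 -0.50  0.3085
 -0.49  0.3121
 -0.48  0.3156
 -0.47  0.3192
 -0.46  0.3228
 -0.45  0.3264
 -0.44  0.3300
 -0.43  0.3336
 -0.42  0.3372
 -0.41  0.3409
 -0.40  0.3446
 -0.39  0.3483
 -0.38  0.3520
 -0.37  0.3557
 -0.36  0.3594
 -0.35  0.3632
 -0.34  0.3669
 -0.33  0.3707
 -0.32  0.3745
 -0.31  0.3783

27.04

σ√T = 0.36·√1.25 = 0.4025
ln(S/K) + (r + σ²/2)T = ln(410/360) + (0.069 + 0.36²/2)·1.25 = 0.1301 + 0.1673 = 0.2973
d₁ = 0.2973 / 0.4025 = 0.7387 ≈ 0.74
d₂ = d₁ − σ√T = 0.7387 − 0.4025 = 0.3362 ≈ 0.34
e^(−rT) = e^(−0.069·1.25) = 0.9174
N(−d₂) = N(-0.34) = 0.3669;  N(−d₁) = N(-0.74) = 0.2296
P = 360·0.9174·0.3669 − 410·0.2296 = 121.1739 − 94.1360 = 27.0379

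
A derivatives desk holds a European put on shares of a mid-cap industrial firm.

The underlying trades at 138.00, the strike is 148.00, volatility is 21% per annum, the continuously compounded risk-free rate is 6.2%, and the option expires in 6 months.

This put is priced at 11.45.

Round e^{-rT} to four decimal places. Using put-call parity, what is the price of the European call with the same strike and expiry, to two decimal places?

5.96

exp(−rT) = exp(−0.062·0.5) = 0.9695
Put-call parity: C − P = S − K·e^(−rT) = 138 − 148·0.9695 = 138 − 143.4860 = -5.4860
C = P + (C − P) = 11.45 + (-5.4860) = 5.9640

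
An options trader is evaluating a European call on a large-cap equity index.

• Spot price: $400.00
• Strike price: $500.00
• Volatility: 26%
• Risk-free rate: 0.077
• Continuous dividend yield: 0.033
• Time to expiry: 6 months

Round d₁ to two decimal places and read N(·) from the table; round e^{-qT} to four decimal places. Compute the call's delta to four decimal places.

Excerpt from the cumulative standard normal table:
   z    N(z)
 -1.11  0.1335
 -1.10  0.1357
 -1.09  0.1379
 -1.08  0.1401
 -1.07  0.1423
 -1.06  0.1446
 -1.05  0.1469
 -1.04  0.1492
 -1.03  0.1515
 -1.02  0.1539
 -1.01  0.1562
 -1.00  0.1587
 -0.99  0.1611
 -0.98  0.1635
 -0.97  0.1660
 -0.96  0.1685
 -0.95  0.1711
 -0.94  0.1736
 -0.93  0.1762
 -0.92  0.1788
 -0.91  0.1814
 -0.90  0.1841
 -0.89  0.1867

σ√T = 0.26·√0.5 = 0.1838
d₁ = [ln(400/500) + (0.077 − 0.033 + 0.26²/2)·0.5] / 0.1838 = [-0.2231 + 0.0389] / 0.1838 = -1.0022 → -1.00
N(d₁) = N(-1.00) = 0.1587
Δ_call = e^(−qT)·N(d₁) = 0.9836·0.1587 = 0.1561

0.1561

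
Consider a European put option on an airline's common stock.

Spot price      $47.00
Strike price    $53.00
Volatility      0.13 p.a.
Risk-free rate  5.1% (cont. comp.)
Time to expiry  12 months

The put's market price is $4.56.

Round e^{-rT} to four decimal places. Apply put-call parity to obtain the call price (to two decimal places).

$1.19

exp(−rT) = exp(−0.051·1) = 0.9503
Put-call parity: C − P = S − K·e^(−rT) = 47 − 53·0.9503 = 47 − 50.3659 = -3.3659
C = P + (C − P) = 4.56 + (-3.3659) = 1.1941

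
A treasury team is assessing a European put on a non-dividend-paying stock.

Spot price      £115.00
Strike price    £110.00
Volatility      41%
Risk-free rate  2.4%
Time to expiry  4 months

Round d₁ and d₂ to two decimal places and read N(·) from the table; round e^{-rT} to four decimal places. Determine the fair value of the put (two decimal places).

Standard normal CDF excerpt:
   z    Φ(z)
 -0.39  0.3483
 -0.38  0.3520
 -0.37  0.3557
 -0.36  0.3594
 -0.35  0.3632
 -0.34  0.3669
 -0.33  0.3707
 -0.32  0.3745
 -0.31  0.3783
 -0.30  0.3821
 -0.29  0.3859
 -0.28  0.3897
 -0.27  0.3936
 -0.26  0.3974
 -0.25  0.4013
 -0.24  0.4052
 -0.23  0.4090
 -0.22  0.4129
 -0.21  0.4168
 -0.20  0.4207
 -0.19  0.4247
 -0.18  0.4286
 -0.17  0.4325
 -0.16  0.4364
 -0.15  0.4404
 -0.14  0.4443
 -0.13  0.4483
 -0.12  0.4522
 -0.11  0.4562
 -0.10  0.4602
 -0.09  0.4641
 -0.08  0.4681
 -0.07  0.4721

T = 0.3333;  σ√T = 0.2367
d₁ = [ln(115/110) + (0.024 + 0.41²/2)·0.3333] / 0.2367 = [0.0445 + 0.0360] / 0.2367 = 0.3399 which rounds to 0.34
d₂ = d₁ − σ√T = 0.3399 − 0.2367 = 0.1032 which rounds to 0.10
exp(−rT) = exp(−0.024·0.3333) = 0.9920
N(−d₂) = N(-0.10) = 0.4602;  N(−d₁) = N(-0.34) = 0.3669
P = 110·0.9920·0.4602 − 115·0.3669 = 50.2170 − 42.1935 = 8.0235

£8.02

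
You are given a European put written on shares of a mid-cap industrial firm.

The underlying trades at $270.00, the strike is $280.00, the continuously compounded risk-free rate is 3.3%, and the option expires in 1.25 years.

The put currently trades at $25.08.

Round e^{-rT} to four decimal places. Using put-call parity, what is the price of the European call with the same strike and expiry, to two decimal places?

$26.39

e^(−rT) = e^(−0.033·1.25) = 0.9596
Put-call parity: C − P = S − K·e^(−rT) = 270 − 280·0.9596 = 270 − 268.6880 = 1.3120
C = P + (C − P) = 25.08 + (1.3120) = 26.3920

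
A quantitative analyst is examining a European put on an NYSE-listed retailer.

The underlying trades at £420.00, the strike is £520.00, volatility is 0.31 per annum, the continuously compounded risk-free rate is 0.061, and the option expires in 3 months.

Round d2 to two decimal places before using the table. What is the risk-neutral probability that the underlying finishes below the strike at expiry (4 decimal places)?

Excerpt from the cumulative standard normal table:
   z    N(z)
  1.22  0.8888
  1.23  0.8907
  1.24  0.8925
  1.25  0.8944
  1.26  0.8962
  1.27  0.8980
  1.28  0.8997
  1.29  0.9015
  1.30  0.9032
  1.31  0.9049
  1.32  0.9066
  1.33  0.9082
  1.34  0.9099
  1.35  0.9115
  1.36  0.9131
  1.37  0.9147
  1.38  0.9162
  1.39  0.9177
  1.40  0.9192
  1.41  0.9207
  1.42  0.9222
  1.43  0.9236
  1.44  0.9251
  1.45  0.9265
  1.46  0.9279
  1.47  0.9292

0.9131

σ√T = 0.31 × 0.5000 = 0.1550
d₁ = [ln(420/520) + (0.061 + 0.31²/2)·0.25] / 0.1550 = [-0.2136 + 0.0273] / 0.1550 = -1.2020 → -1.20
d₂ = d₁ − σ√T = -1.2020 − 0.1550 = -1.3570 → -1.36
Pr(exercise) under Q = N(−d₂) = N(1.36) = 0.9131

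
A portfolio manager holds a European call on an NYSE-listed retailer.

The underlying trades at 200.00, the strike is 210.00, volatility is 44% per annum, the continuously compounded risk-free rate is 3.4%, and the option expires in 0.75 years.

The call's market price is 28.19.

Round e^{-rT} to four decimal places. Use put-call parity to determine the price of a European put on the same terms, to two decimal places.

exp(−rT) = exp(−0.034·0.75) = 0.9748
Put-call parity: C − P = S − K·e^(−rT) = 200 − 210·0.9748 = 200 − 204.7080 = -4.7080
P = C − (C − P) = 28.19 − (-4.7080) = 32.8980

32.90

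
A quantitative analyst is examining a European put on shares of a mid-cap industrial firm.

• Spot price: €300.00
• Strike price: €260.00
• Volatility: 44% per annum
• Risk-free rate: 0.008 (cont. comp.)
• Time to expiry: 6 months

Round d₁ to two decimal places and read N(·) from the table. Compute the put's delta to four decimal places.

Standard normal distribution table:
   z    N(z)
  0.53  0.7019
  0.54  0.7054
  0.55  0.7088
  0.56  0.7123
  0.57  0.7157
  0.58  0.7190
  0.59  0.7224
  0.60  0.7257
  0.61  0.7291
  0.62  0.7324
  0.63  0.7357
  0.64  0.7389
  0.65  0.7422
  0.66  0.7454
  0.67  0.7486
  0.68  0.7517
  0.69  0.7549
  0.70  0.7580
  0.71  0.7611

T = 0.5;  σ√T = 0.3111
ln(S/K) + (r + σ²/2)T = ln(300/260) + (0.008 + 0.44²/2)·0.5 = 0.1431 + 0.0524 = 0.1955
d₁ = 0.1955 / 0.3111 = 0.6284 → 0.63
N(d₁) = N(0.63) = 0.7357
Δ_put = N(d₁) − 1 = 0.7357 − 1 = -0.2643

-0.2643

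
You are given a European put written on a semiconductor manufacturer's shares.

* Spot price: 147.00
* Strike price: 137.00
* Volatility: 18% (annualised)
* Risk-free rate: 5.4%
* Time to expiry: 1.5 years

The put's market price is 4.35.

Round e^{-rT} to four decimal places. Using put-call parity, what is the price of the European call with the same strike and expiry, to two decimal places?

25.01

exp(−rT) = exp(−0.054·1.5) = 0.9222
Put-call parity: C − P = S − K·e^(−rT) = 147 − 137·0.9222 = 147 − 126.3414 = 20.6586
C = P + (C − P) = 4.35 + (20.6586) = 25.0086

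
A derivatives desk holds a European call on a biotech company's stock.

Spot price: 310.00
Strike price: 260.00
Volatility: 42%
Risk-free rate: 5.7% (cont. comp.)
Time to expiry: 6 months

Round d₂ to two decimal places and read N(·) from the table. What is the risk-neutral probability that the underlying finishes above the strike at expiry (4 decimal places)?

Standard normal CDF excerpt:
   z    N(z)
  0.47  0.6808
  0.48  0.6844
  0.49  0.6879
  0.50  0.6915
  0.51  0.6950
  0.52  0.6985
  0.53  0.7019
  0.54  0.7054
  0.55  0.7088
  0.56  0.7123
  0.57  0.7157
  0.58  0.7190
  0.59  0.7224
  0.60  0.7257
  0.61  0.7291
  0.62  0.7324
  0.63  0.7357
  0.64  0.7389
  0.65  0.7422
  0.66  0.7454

0.7054

σ√T = 0.42 × 0.7071 = 0.2970
ln(S/K) + (r + σ²/2)T = ln(310/260) + (0.057 + 0.42²/2)·0.5 = 0.1759 + 0.0726 = 0.2485
d₁ = 0.2485 / 0.2970 = 0.8367 ⇒ 0.84
d₂ = d₁ − σ√T = 0.8367 − 0.2970 = 0.5397 ⇒ 0.54
Risk-neutral Pr[S_T > K] = N(d₂) = N(0.54) = 0.7054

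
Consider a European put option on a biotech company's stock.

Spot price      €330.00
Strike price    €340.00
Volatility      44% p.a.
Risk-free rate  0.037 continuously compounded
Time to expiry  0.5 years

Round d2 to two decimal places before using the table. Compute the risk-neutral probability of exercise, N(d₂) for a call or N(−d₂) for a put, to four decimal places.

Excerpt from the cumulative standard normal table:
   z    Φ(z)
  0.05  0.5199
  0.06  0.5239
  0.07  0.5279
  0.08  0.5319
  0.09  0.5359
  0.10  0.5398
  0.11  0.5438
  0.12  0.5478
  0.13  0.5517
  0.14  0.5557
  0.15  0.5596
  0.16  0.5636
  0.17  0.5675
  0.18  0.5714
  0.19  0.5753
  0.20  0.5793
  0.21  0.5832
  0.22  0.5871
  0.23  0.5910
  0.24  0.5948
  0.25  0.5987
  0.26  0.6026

0.5753

T = 0.5;  σ√T = 0.3111
d₁ = [ln(330/340) + (0.037 + ½·0.44²)·0.5] / (σ√T) = (-0.0299 + 0.0669) / 0.3111 = 0.1191 → 0.12
d₂ = 0.1191 − 0.3111 = -0.1921 → -0.19
Pr(exercise) under Q = N(−d₂) = N(0.19) = 0.5753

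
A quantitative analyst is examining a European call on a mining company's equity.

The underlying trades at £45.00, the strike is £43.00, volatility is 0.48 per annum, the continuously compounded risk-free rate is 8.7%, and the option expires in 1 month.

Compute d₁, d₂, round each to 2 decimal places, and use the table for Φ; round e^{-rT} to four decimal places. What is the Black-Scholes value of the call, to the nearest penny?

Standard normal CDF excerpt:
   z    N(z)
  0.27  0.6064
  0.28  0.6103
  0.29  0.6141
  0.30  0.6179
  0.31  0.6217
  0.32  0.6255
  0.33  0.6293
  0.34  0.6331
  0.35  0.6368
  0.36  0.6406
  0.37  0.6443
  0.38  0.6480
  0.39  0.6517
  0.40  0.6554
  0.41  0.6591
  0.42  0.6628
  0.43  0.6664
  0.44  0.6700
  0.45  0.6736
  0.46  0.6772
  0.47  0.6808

T = 0.08333;  σ√T = 0.1386
d₁ = [ln(45/43) + (0.087 + 0.48²/2)·0.08333] / 0.1386 = [0.0455 + 0.0168] / 0.1386 = 0.4497 ⇒ 0.45
d₂ = d₁ − σ√T = 0.4497 − 0.1386 = 0.3111 ⇒ 0.31
exp(−rT) = exp(−0.087·0.08333) = 0.9928
N(d₁) = N(0.45) = 0.6736;  N(d₂) = N(0.31) = 0.6217
C = 45·0.6736 − 43·0.9928·0.6217 = 30.3120 − 26.5406 = 3.7714

£3.77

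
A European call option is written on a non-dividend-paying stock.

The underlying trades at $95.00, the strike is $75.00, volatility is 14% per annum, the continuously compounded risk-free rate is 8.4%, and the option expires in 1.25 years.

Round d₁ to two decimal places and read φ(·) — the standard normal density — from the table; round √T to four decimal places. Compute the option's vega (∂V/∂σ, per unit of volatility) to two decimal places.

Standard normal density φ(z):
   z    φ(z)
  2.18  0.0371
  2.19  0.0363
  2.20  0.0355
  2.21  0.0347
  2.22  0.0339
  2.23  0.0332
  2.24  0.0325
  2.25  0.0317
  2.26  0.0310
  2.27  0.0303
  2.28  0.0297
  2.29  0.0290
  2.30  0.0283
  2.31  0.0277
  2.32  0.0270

T = 1.25;  σ√T = 0.1565
d₁ = [ln(95/75) + (0.084 + 0.14²/2)·1.25] / 0.1565 = [0.2364 + 0.1173] / 0.1565 = 2.2593 ≈ 2.26
√T = √1.25 = 1.1180
φ(d₁) = φ(2.26) = 0.0310
vega = S·φ(d₁)·√T = 95·0.0310·1.1180 = 3.2925

3.29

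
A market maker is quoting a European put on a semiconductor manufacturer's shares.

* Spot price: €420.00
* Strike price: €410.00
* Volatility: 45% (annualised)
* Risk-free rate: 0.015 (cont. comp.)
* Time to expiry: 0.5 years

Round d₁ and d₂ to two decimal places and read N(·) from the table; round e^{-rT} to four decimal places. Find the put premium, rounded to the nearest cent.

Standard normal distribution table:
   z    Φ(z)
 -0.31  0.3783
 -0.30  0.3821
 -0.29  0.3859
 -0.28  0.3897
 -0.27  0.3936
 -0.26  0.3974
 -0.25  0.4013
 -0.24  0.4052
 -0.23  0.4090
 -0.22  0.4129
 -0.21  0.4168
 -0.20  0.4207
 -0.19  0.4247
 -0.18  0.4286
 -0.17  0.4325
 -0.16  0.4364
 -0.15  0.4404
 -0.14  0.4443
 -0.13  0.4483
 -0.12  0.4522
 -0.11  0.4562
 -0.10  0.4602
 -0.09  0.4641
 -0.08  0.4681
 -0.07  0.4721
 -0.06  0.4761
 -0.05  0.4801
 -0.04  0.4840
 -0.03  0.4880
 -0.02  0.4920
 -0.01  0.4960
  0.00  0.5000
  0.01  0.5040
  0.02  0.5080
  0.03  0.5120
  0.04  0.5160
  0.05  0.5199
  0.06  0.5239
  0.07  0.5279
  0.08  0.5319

T = 0.5;  σ√T = 0.3182
d₁ = [ln(420/410) + (0.015 + 0.45²/2)·0.5] / 0.3182 = [0.0241 + 0.0581] / 0.3182 = 0.2584 which rounds to 0.26
d₂ = d₁ − σ√T = 0.2584 − 0.3182 = -0.0598 which rounds to -0.06
e^(−rT) = e^(−0.015·0.5) = 0.9925
P = 410·0.9925·N(0.06) − 420·N(-0.26) = 410·0.9925·0.5239 − 420·0.3974 = 213.1880 − 166.9080 = 46.2800

€46.28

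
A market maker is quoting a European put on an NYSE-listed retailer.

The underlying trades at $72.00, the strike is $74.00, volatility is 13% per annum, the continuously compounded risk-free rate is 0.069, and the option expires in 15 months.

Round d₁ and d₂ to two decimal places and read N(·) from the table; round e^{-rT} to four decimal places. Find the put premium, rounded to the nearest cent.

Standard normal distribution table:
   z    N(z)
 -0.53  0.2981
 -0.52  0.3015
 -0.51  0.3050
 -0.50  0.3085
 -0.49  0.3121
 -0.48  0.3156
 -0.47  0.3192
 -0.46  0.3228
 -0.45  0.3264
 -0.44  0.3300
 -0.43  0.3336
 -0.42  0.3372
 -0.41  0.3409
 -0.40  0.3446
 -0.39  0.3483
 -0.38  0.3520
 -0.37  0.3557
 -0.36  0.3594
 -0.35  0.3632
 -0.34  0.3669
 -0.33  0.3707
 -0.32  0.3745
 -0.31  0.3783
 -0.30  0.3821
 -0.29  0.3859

$2.44

T = 1.25;  σ√T = 0.1453
d₁ = [ln(72/74) + (0.069 + ½·0.13²)·1.25] / (σ√T) = (-0.0274 + 0.0968) / 0.1453 = 0.4776 which rounds to 0.48
d₂ = 0.4776 − 0.1453 = 0.3322 which rounds to 0.33
exp(−rT) = exp(−0.069·1.25) = 0.9174
P = 74·0.9174·N(-0.33) − 72·N(-0.48) = 74·0.9174·0.3707 − 72·0.3156 = 25.1659 − 22.7232 = 2.4427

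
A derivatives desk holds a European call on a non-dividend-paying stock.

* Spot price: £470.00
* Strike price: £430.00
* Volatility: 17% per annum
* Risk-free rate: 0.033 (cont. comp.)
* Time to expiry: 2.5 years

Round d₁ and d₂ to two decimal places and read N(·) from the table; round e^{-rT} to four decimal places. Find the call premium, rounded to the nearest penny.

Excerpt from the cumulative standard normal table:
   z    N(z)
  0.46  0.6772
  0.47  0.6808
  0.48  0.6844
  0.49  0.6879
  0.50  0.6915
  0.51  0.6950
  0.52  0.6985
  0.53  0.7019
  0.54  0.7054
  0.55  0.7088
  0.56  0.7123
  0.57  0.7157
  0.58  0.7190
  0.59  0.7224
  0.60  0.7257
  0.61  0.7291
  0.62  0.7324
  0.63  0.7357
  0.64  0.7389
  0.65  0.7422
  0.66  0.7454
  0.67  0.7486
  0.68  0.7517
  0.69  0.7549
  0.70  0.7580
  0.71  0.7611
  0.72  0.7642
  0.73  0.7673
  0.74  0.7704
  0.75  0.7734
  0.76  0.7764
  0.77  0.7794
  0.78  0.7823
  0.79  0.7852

£92.52

σ√T = 0.17 × 1.5811 = 0.2688
d₁ = [ln(470/430) + (0.033 + ½·0.17²)·2.5] / (σ√T) = (0.0889 + 0.1186) / 0.2688 = 0.7722 which rounds to 0.77
d₂ = 0.7722 − 0.2688 = 0.5034 which rounds to 0.50
e^(−rT) = e^(−0.033·2.5) = 0.9208
N(d₁) = N(0.77) = 0.7794;  N(d₂) = N(0.50) = 0.6915
C = 470·0.7794 − 430·0.9208·0.6915 = 366.3180 − 273.7953 = 92.5227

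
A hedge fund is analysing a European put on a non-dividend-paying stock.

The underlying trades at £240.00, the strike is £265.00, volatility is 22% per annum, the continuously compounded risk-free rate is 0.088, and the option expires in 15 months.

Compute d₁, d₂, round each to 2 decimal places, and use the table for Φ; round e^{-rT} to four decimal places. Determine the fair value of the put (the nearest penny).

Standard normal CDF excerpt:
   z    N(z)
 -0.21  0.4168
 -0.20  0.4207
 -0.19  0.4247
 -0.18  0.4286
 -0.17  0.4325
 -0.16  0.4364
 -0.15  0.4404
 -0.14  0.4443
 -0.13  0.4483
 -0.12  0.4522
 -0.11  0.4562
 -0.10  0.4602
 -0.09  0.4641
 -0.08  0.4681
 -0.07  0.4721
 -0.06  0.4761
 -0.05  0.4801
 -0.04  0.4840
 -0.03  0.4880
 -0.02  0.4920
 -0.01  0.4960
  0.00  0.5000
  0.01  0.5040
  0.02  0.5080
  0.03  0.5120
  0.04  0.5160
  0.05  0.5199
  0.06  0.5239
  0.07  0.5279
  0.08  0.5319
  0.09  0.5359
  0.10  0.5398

£22.47

σ√T = 0.22 × 1.1180 = 0.2460
ln(S/K) + (r + σ²/2)T = ln(240/265) + (0.088 + 0.22²/2)·1.25 = -0.0991 + 0.1402 = 0.0412
d₁ = 0.0412 / 0.2460 = 0.1673 ⇒ 0.17
d₂ = d₁ − σ√T = 0.1673 − 0.2460 = -0.0786 ⇒ -0.08
e^(−rT) = e^(−0.088·1.25) = 0.8958
N(−d₂) = N(0.08) = 0.5319;  N(−d₁) = N(-0.17) = 0.4325
P = 265·0.8958·0.5319 − 240·0.4325 = 126.2661 − 103.8000 = 22.4661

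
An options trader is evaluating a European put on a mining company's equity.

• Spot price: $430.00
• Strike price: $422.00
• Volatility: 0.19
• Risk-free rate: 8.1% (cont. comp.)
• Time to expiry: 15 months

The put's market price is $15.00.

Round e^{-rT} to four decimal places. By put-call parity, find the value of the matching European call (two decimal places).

e^(−rT) = e^(−0.081·1.25) = 0.9037
Put-call parity: C − P = S − K·e^(−rT) = 430 − 422·0.9037 = 430 − 381.3614 = 48.6386
C = P + (C − P) = 15.00 + (48.6386) = 63.6386

$63.64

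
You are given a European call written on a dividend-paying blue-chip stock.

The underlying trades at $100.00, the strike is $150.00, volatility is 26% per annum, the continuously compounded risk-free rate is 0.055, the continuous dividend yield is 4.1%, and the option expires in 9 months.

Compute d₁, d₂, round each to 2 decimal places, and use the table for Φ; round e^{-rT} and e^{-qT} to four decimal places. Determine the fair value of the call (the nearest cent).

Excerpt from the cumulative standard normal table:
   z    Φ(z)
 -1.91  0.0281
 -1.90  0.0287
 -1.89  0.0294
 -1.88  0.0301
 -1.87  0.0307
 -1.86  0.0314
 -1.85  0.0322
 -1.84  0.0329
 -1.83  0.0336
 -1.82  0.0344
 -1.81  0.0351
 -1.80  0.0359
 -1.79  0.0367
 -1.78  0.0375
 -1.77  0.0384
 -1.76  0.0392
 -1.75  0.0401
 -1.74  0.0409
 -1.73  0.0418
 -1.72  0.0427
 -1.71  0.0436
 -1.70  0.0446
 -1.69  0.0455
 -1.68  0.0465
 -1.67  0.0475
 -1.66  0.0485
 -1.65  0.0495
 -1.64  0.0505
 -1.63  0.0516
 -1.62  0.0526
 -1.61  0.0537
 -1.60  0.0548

$0.48

σ√T = 0.26·√0.75 = 0.2252
d₁ = [ln(100/150) + (0.055 − 0.041 + ½·0.26²)·0.75] / (σ√T) = (-0.4055 + 0.0358) / 0.2252 = -1.6415 which rounds to -1.64
d₂ = -1.6415 − 0.2252 = -1.8667 which rounds to -1.87
e^(−qT) = e^(−0.041·0.75) = 0.9697;  e^(−rT) = e^(−0.055·0.75) = 0.9596
N(d₁) = N(-1.64) = 0.0505;  N(d₂) = N(-1.87) = 0.0307
C = 100·0.9697·0.0505 − 150·0.9596·0.0307 = 4.8970 − 4.4190 = 0.4780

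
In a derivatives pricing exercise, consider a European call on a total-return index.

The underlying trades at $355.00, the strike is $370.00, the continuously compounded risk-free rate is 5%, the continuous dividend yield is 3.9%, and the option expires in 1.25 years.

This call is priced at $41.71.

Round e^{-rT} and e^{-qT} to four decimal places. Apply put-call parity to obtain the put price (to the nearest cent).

exp(−qT) = exp(−0.039·1.25) = 0.9524;  exp(−rT) = exp(−0.05·1.25) = 0.9394
Put-call parity: C − P = S·e^(−qT) − K·e^(−rT) = 355·0.9524 − 370·0.9394 = 338.1020 − 347.5780 = -9.4760
P = C − (C − P) = 41.71 − (-9.4760) = 51.1860

$51.19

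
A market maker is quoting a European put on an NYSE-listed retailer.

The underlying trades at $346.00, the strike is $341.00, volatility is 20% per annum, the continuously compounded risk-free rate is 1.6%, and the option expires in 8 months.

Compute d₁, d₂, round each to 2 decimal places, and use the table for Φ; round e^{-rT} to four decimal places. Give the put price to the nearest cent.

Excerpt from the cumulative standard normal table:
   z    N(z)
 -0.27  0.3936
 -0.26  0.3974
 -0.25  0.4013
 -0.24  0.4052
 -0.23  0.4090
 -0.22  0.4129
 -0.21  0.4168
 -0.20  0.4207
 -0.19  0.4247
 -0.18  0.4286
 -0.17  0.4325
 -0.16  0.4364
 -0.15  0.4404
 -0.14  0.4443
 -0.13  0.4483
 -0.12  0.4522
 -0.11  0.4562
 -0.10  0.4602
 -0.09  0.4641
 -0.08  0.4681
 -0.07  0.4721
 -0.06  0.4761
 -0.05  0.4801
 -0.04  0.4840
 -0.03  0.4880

$19.08

σ√T = 0.2·√0.6667 = 0.1633
ln(S/K) + (r + σ²/2)T = ln(346/341) + (0.016 + 0.2²/2)·0.6667 = 0.0146 + 0.0240 = 0.0386
d₁ = 0.0386 / 0.1633 = 0.2361 which rounds to 0.24
d₂ = d₁ − σ√T = 0.2361 − 0.1633 = 0.0728 which rounds to 0.07
exp(−rT) = exp(−0.016·0.6667) = 0.9894
N(−d₂) = N(-0.07) = 0.4721;  N(−d₁) = N(-0.24) = 0.4052
P = 341·0.9894·0.4721 − 346·0.4052 = 159.2796 − 140.1992 = 19.0804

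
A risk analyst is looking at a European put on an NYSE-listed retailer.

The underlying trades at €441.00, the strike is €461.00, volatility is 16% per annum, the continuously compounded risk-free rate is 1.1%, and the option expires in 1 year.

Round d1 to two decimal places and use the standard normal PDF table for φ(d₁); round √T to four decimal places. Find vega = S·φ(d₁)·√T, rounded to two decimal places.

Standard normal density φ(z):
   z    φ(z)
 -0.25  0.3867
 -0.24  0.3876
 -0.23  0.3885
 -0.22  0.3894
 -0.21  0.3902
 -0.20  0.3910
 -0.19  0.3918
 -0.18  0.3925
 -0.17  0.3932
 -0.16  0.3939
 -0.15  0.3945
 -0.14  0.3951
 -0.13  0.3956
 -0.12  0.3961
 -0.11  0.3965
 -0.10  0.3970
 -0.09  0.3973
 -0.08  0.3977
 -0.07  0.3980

174.46

σ√T = 0.16·√1 = 0.1600
d₁ = [ln(441/461) + (0.011 + 0.16²/2)·1] / 0.1600 = [-0.0444 + 0.0238] / 0.1600 = -0.1285 ≈ -0.13
√T = √1 = 1.0000
φ(d₁) = φ(-0.13) = 0.3956
vega = S·φ(d₁)·√T = 441·0.3956·1.0000 = 174.4596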